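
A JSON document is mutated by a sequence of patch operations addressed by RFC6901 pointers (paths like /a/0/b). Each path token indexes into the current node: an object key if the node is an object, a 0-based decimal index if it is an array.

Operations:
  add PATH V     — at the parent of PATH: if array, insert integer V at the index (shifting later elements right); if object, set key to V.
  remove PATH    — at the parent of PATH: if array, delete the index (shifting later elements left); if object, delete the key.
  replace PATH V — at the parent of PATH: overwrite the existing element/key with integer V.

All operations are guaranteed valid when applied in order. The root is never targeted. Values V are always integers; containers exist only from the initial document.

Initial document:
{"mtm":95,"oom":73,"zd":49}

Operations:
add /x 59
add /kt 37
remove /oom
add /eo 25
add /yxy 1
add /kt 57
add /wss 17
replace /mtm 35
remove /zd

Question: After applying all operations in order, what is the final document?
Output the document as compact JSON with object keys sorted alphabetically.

Answer: {"eo":25,"kt":57,"mtm":35,"wss":17,"x":59,"yxy":1}

Derivation:
After op 1 (add /x 59): {"mtm":95,"oom":73,"x":59,"zd":49}
After op 2 (add /kt 37): {"kt":37,"mtm":95,"oom":73,"x":59,"zd":49}
After op 3 (remove /oom): {"kt":37,"mtm":95,"x":59,"zd":49}
After op 4 (add /eo 25): {"eo":25,"kt":37,"mtm":95,"x":59,"zd":49}
After op 5 (add /yxy 1): {"eo":25,"kt":37,"mtm":95,"x":59,"yxy":1,"zd":49}
After op 6 (add /kt 57): {"eo":25,"kt":57,"mtm":95,"x":59,"yxy":1,"zd":49}
After op 7 (add /wss 17): {"eo":25,"kt":57,"mtm":95,"wss":17,"x":59,"yxy":1,"zd":49}
After op 8 (replace /mtm 35): {"eo":25,"kt":57,"mtm":35,"wss":17,"x":59,"yxy":1,"zd":49}
After op 9 (remove /zd): {"eo":25,"kt":57,"mtm":35,"wss":17,"x":59,"yxy":1}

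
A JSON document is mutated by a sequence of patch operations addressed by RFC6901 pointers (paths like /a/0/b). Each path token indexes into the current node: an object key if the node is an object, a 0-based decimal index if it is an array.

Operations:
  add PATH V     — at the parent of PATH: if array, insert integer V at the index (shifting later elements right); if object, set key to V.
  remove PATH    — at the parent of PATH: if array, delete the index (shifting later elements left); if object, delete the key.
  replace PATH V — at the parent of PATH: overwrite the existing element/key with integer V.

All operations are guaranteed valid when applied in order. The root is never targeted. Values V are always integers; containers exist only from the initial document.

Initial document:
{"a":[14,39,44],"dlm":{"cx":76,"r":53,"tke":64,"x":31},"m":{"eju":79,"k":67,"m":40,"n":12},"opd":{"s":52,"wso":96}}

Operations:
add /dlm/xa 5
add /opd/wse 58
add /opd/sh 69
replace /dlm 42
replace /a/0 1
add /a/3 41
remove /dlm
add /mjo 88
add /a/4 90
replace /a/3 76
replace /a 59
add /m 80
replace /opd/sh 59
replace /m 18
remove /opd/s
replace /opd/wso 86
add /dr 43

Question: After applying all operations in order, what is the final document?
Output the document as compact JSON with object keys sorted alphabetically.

Answer: {"a":59,"dr":43,"m":18,"mjo":88,"opd":{"sh":59,"wse":58,"wso":86}}

Derivation:
After op 1 (add /dlm/xa 5): {"a":[14,39,44],"dlm":{"cx":76,"r":53,"tke":64,"x":31,"xa":5},"m":{"eju":79,"k":67,"m":40,"n":12},"opd":{"s":52,"wso":96}}
After op 2 (add /opd/wse 58): {"a":[14,39,44],"dlm":{"cx":76,"r":53,"tke":64,"x":31,"xa":5},"m":{"eju":79,"k":67,"m":40,"n":12},"opd":{"s":52,"wse":58,"wso":96}}
After op 3 (add /opd/sh 69): {"a":[14,39,44],"dlm":{"cx":76,"r":53,"tke":64,"x":31,"xa":5},"m":{"eju":79,"k":67,"m":40,"n":12},"opd":{"s":52,"sh":69,"wse":58,"wso":96}}
After op 4 (replace /dlm 42): {"a":[14,39,44],"dlm":42,"m":{"eju":79,"k":67,"m":40,"n":12},"opd":{"s":52,"sh":69,"wse":58,"wso":96}}
After op 5 (replace /a/0 1): {"a":[1,39,44],"dlm":42,"m":{"eju":79,"k":67,"m":40,"n":12},"opd":{"s":52,"sh":69,"wse":58,"wso":96}}
After op 6 (add /a/3 41): {"a":[1,39,44,41],"dlm":42,"m":{"eju":79,"k":67,"m":40,"n":12},"opd":{"s":52,"sh":69,"wse":58,"wso":96}}
After op 7 (remove /dlm): {"a":[1,39,44,41],"m":{"eju":79,"k":67,"m":40,"n":12},"opd":{"s":52,"sh":69,"wse":58,"wso":96}}
After op 8 (add /mjo 88): {"a":[1,39,44,41],"m":{"eju":79,"k":67,"m":40,"n":12},"mjo":88,"opd":{"s":52,"sh":69,"wse":58,"wso":96}}
After op 9 (add /a/4 90): {"a":[1,39,44,41,90],"m":{"eju":79,"k":67,"m":40,"n":12},"mjo":88,"opd":{"s":52,"sh":69,"wse":58,"wso":96}}
After op 10 (replace /a/3 76): {"a":[1,39,44,76,90],"m":{"eju":79,"k":67,"m":40,"n":12},"mjo":88,"opd":{"s":52,"sh":69,"wse":58,"wso":96}}
After op 11 (replace /a 59): {"a":59,"m":{"eju":79,"k":67,"m":40,"n":12},"mjo":88,"opd":{"s":52,"sh":69,"wse":58,"wso":96}}
After op 12 (add /m 80): {"a":59,"m":80,"mjo":88,"opd":{"s":52,"sh":69,"wse":58,"wso":96}}
After op 13 (replace /opd/sh 59): {"a":59,"m":80,"mjo":88,"opd":{"s":52,"sh":59,"wse":58,"wso":96}}
After op 14 (replace /m 18): {"a":59,"m":18,"mjo":88,"opd":{"s":52,"sh":59,"wse":58,"wso":96}}
After op 15 (remove /opd/s): {"a":59,"m":18,"mjo":88,"opd":{"sh":59,"wse":58,"wso":96}}
After op 16 (replace /opd/wso 86): {"a":59,"m":18,"mjo":88,"opd":{"sh":59,"wse":58,"wso":86}}
After op 17 (add /dr 43): {"a":59,"dr":43,"m":18,"mjo":88,"opd":{"sh":59,"wse":58,"wso":86}}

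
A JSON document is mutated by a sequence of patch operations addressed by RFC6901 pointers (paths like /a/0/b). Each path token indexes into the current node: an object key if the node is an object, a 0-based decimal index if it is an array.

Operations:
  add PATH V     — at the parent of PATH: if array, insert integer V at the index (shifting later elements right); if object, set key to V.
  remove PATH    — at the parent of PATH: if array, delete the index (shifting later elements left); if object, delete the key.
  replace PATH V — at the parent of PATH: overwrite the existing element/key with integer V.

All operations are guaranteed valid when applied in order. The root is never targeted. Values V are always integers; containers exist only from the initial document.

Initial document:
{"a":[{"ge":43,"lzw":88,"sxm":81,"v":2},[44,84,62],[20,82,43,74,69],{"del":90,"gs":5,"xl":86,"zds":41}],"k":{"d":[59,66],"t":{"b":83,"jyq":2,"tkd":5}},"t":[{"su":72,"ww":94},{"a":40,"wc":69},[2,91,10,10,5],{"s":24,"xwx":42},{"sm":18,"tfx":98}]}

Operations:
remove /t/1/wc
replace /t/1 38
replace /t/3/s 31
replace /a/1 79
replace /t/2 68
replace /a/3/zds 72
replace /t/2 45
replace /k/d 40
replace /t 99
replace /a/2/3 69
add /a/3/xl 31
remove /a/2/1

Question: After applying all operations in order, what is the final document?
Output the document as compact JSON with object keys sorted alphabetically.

Answer: {"a":[{"ge":43,"lzw":88,"sxm":81,"v":2},79,[20,43,69,69],{"del":90,"gs":5,"xl":31,"zds":72}],"k":{"d":40,"t":{"b":83,"jyq":2,"tkd":5}},"t":99}

Derivation:
After op 1 (remove /t/1/wc): {"a":[{"ge":43,"lzw":88,"sxm":81,"v":2},[44,84,62],[20,82,43,74,69],{"del":90,"gs":5,"xl":86,"zds":41}],"k":{"d":[59,66],"t":{"b":83,"jyq":2,"tkd":5}},"t":[{"su":72,"ww":94},{"a":40},[2,91,10,10,5],{"s":24,"xwx":42},{"sm":18,"tfx":98}]}
After op 2 (replace /t/1 38): {"a":[{"ge":43,"lzw":88,"sxm":81,"v":2},[44,84,62],[20,82,43,74,69],{"del":90,"gs":5,"xl":86,"zds":41}],"k":{"d":[59,66],"t":{"b":83,"jyq":2,"tkd":5}},"t":[{"su":72,"ww":94},38,[2,91,10,10,5],{"s":24,"xwx":42},{"sm":18,"tfx":98}]}
After op 3 (replace /t/3/s 31): {"a":[{"ge":43,"lzw":88,"sxm":81,"v":2},[44,84,62],[20,82,43,74,69],{"del":90,"gs":5,"xl":86,"zds":41}],"k":{"d":[59,66],"t":{"b":83,"jyq":2,"tkd":5}},"t":[{"su":72,"ww":94},38,[2,91,10,10,5],{"s":31,"xwx":42},{"sm":18,"tfx":98}]}
After op 4 (replace /a/1 79): {"a":[{"ge":43,"lzw":88,"sxm":81,"v":2},79,[20,82,43,74,69],{"del":90,"gs":5,"xl":86,"zds":41}],"k":{"d":[59,66],"t":{"b":83,"jyq":2,"tkd":5}},"t":[{"su":72,"ww":94},38,[2,91,10,10,5],{"s":31,"xwx":42},{"sm":18,"tfx":98}]}
After op 5 (replace /t/2 68): {"a":[{"ge":43,"lzw":88,"sxm":81,"v":2},79,[20,82,43,74,69],{"del":90,"gs":5,"xl":86,"zds":41}],"k":{"d":[59,66],"t":{"b":83,"jyq":2,"tkd":5}},"t":[{"su":72,"ww":94},38,68,{"s":31,"xwx":42},{"sm":18,"tfx":98}]}
After op 6 (replace /a/3/zds 72): {"a":[{"ge":43,"lzw":88,"sxm":81,"v":2},79,[20,82,43,74,69],{"del":90,"gs":5,"xl":86,"zds":72}],"k":{"d":[59,66],"t":{"b":83,"jyq":2,"tkd":5}},"t":[{"su":72,"ww":94},38,68,{"s":31,"xwx":42},{"sm":18,"tfx":98}]}
After op 7 (replace /t/2 45): {"a":[{"ge":43,"lzw":88,"sxm":81,"v":2},79,[20,82,43,74,69],{"del":90,"gs":5,"xl":86,"zds":72}],"k":{"d":[59,66],"t":{"b":83,"jyq":2,"tkd":5}},"t":[{"su":72,"ww":94},38,45,{"s":31,"xwx":42},{"sm":18,"tfx":98}]}
After op 8 (replace /k/d 40): {"a":[{"ge":43,"lzw":88,"sxm":81,"v":2},79,[20,82,43,74,69],{"del":90,"gs":5,"xl":86,"zds":72}],"k":{"d":40,"t":{"b":83,"jyq":2,"tkd":5}},"t":[{"su":72,"ww":94},38,45,{"s":31,"xwx":42},{"sm":18,"tfx":98}]}
After op 9 (replace /t 99): {"a":[{"ge":43,"lzw":88,"sxm":81,"v":2},79,[20,82,43,74,69],{"del":90,"gs":5,"xl":86,"zds":72}],"k":{"d":40,"t":{"b":83,"jyq":2,"tkd":5}},"t":99}
After op 10 (replace /a/2/3 69): {"a":[{"ge":43,"lzw":88,"sxm":81,"v":2},79,[20,82,43,69,69],{"del":90,"gs":5,"xl":86,"zds":72}],"k":{"d":40,"t":{"b":83,"jyq":2,"tkd":5}},"t":99}
After op 11 (add /a/3/xl 31): {"a":[{"ge":43,"lzw":88,"sxm":81,"v":2},79,[20,82,43,69,69],{"del":90,"gs":5,"xl":31,"zds":72}],"k":{"d":40,"t":{"b":83,"jyq":2,"tkd":5}},"t":99}
After op 12 (remove /a/2/1): {"a":[{"ge":43,"lzw":88,"sxm":81,"v":2},79,[20,43,69,69],{"del":90,"gs":5,"xl":31,"zds":72}],"k":{"d":40,"t":{"b":83,"jyq":2,"tkd":5}},"t":99}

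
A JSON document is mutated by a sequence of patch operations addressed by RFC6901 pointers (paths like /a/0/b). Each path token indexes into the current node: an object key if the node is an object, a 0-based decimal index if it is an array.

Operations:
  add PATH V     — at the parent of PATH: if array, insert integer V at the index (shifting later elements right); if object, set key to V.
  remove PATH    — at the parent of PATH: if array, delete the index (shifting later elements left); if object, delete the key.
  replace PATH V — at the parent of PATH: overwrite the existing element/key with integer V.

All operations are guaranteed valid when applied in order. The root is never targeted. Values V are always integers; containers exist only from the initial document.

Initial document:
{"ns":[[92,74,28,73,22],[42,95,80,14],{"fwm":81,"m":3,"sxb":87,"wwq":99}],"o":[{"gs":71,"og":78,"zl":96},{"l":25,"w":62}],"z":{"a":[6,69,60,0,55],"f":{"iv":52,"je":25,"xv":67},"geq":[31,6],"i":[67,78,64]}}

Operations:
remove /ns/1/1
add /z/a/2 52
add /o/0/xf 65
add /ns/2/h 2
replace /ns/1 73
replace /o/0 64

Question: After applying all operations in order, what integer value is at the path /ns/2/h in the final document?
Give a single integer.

Answer: 2

Derivation:
After op 1 (remove /ns/1/1): {"ns":[[92,74,28,73,22],[42,80,14],{"fwm":81,"m":3,"sxb":87,"wwq":99}],"o":[{"gs":71,"og":78,"zl":96},{"l":25,"w":62}],"z":{"a":[6,69,60,0,55],"f":{"iv":52,"je":25,"xv":67},"geq":[31,6],"i":[67,78,64]}}
After op 2 (add /z/a/2 52): {"ns":[[92,74,28,73,22],[42,80,14],{"fwm":81,"m":3,"sxb":87,"wwq":99}],"o":[{"gs":71,"og":78,"zl":96},{"l":25,"w":62}],"z":{"a":[6,69,52,60,0,55],"f":{"iv":52,"je":25,"xv":67},"geq":[31,6],"i":[67,78,64]}}
After op 3 (add /o/0/xf 65): {"ns":[[92,74,28,73,22],[42,80,14],{"fwm":81,"m":3,"sxb":87,"wwq":99}],"o":[{"gs":71,"og":78,"xf":65,"zl":96},{"l":25,"w":62}],"z":{"a":[6,69,52,60,0,55],"f":{"iv":52,"je":25,"xv":67},"geq":[31,6],"i":[67,78,64]}}
After op 4 (add /ns/2/h 2): {"ns":[[92,74,28,73,22],[42,80,14],{"fwm":81,"h":2,"m":3,"sxb":87,"wwq":99}],"o":[{"gs":71,"og":78,"xf":65,"zl":96},{"l":25,"w":62}],"z":{"a":[6,69,52,60,0,55],"f":{"iv":52,"je":25,"xv":67},"geq":[31,6],"i":[67,78,64]}}
After op 5 (replace /ns/1 73): {"ns":[[92,74,28,73,22],73,{"fwm":81,"h":2,"m":3,"sxb":87,"wwq":99}],"o":[{"gs":71,"og":78,"xf":65,"zl":96},{"l":25,"w":62}],"z":{"a":[6,69,52,60,0,55],"f":{"iv":52,"je":25,"xv":67},"geq":[31,6],"i":[67,78,64]}}
After op 6 (replace /o/0 64): {"ns":[[92,74,28,73,22],73,{"fwm":81,"h":2,"m":3,"sxb":87,"wwq":99}],"o":[64,{"l":25,"w":62}],"z":{"a":[6,69,52,60,0,55],"f":{"iv":52,"je":25,"xv":67},"geq":[31,6],"i":[67,78,64]}}
Value at /ns/2/h: 2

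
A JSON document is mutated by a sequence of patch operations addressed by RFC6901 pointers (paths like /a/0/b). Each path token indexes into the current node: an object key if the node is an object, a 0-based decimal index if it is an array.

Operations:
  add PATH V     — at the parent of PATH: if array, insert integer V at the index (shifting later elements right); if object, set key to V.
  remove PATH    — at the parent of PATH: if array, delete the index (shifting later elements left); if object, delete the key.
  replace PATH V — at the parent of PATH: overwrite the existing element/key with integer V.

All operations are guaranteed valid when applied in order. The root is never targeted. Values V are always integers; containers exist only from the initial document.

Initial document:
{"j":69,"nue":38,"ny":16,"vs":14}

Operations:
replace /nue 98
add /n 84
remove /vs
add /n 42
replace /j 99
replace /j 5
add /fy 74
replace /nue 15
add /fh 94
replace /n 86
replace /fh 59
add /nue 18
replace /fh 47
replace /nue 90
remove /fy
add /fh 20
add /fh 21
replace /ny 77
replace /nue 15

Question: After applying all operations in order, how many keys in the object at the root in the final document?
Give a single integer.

Answer: 5

Derivation:
After op 1 (replace /nue 98): {"j":69,"nue":98,"ny":16,"vs":14}
After op 2 (add /n 84): {"j":69,"n":84,"nue":98,"ny":16,"vs":14}
After op 3 (remove /vs): {"j":69,"n":84,"nue":98,"ny":16}
After op 4 (add /n 42): {"j":69,"n":42,"nue":98,"ny":16}
After op 5 (replace /j 99): {"j":99,"n":42,"nue":98,"ny":16}
After op 6 (replace /j 5): {"j":5,"n":42,"nue":98,"ny":16}
After op 7 (add /fy 74): {"fy":74,"j":5,"n":42,"nue":98,"ny":16}
After op 8 (replace /nue 15): {"fy":74,"j":5,"n":42,"nue":15,"ny":16}
After op 9 (add /fh 94): {"fh":94,"fy":74,"j":5,"n":42,"nue":15,"ny":16}
After op 10 (replace /n 86): {"fh":94,"fy":74,"j":5,"n":86,"nue":15,"ny":16}
After op 11 (replace /fh 59): {"fh":59,"fy":74,"j":5,"n":86,"nue":15,"ny":16}
After op 12 (add /nue 18): {"fh":59,"fy":74,"j":5,"n":86,"nue":18,"ny":16}
After op 13 (replace /fh 47): {"fh":47,"fy":74,"j":5,"n":86,"nue":18,"ny":16}
After op 14 (replace /nue 90): {"fh":47,"fy":74,"j":5,"n":86,"nue":90,"ny":16}
After op 15 (remove /fy): {"fh":47,"j":5,"n":86,"nue":90,"ny":16}
After op 16 (add /fh 20): {"fh":20,"j":5,"n":86,"nue":90,"ny":16}
After op 17 (add /fh 21): {"fh":21,"j":5,"n":86,"nue":90,"ny":16}
After op 18 (replace /ny 77): {"fh":21,"j":5,"n":86,"nue":90,"ny":77}
After op 19 (replace /nue 15): {"fh":21,"j":5,"n":86,"nue":15,"ny":77}
Size at the root: 5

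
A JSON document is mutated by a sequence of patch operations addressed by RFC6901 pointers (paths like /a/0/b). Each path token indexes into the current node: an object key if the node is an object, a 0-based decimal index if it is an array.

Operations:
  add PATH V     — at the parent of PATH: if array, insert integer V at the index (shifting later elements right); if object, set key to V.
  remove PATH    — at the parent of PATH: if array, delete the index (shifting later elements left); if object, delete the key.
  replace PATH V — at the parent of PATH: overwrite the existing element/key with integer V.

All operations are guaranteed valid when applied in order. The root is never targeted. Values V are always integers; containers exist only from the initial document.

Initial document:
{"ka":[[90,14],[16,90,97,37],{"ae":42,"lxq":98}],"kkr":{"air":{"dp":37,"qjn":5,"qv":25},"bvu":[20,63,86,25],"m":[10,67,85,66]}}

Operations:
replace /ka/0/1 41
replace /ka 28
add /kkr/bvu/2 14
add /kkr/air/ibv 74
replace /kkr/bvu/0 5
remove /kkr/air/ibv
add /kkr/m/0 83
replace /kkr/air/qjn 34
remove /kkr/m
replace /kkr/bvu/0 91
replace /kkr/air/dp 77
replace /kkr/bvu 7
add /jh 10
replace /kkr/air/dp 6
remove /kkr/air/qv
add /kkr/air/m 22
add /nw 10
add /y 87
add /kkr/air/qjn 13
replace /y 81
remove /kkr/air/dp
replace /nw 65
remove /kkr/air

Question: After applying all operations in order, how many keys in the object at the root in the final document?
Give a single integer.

Answer: 5

Derivation:
After op 1 (replace /ka/0/1 41): {"ka":[[90,41],[16,90,97,37],{"ae":42,"lxq":98}],"kkr":{"air":{"dp":37,"qjn":5,"qv":25},"bvu":[20,63,86,25],"m":[10,67,85,66]}}
After op 2 (replace /ka 28): {"ka":28,"kkr":{"air":{"dp":37,"qjn":5,"qv":25},"bvu":[20,63,86,25],"m":[10,67,85,66]}}
After op 3 (add /kkr/bvu/2 14): {"ka":28,"kkr":{"air":{"dp":37,"qjn":5,"qv":25},"bvu":[20,63,14,86,25],"m":[10,67,85,66]}}
After op 4 (add /kkr/air/ibv 74): {"ka":28,"kkr":{"air":{"dp":37,"ibv":74,"qjn":5,"qv":25},"bvu":[20,63,14,86,25],"m":[10,67,85,66]}}
After op 5 (replace /kkr/bvu/0 5): {"ka":28,"kkr":{"air":{"dp":37,"ibv":74,"qjn":5,"qv":25},"bvu":[5,63,14,86,25],"m":[10,67,85,66]}}
After op 6 (remove /kkr/air/ibv): {"ka":28,"kkr":{"air":{"dp":37,"qjn":5,"qv":25},"bvu":[5,63,14,86,25],"m":[10,67,85,66]}}
After op 7 (add /kkr/m/0 83): {"ka":28,"kkr":{"air":{"dp":37,"qjn":5,"qv":25},"bvu":[5,63,14,86,25],"m":[83,10,67,85,66]}}
After op 8 (replace /kkr/air/qjn 34): {"ka":28,"kkr":{"air":{"dp":37,"qjn":34,"qv":25},"bvu":[5,63,14,86,25],"m":[83,10,67,85,66]}}
After op 9 (remove /kkr/m): {"ka":28,"kkr":{"air":{"dp":37,"qjn":34,"qv":25},"bvu":[5,63,14,86,25]}}
After op 10 (replace /kkr/bvu/0 91): {"ka":28,"kkr":{"air":{"dp":37,"qjn":34,"qv":25},"bvu":[91,63,14,86,25]}}
After op 11 (replace /kkr/air/dp 77): {"ka":28,"kkr":{"air":{"dp":77,"qjn":34,"qv":25},"bvu":[91,63,14,86,25]}}
After op 12 (replace /kkr/bvu 7): {"ka":28,"kkr":{"air":{"dp":77,"qjn":34,"qv":25},"bvu":7}}
After op 13 (add /jh 10): {"jh":10,"ka":28,"kkr":{"air":{"dp":77,"qjn":34,"qv":25},"bvu":7}}
After op 14 (replace /kkr/air/dp 6): {"jh":10,"ka":28,"kkr":{"air":{"dp":6,"qjn":34,"qv":25},"bvu":7}}
After op 15 (remove /kkr/air/qv): {"jh":10,"ka":28,"kkr":{"air":{"dp":6,"qjn":34},"bvu":7}}
After op 16 (add /kkr/air/m 22): {"jh":10,"ka":28,"kkr":{"air":{"dp":6,"m":22,"qjn":34},"bvu":7}}
After op 17 (add /nw 10): {"jh":10,"ka":28,"kkr":{"air":{"dp":6,"m":22,"qjn":34},"bvu":7},"nw":10}
After op 18 (add /y 87): {"jh":10,"ka":28,"kkr":{"air":{"dp":6,"m":22,"qjn":34},"bvu":7},"nw":10,"y":87}
After op 19 (add /kkr/air/qjn 13): {"jh":10,"ka":28,"kkr":{"air":{"dp":6,"m":22,"qjn":13},"bvu":7},"nw":10,"y":87}
After op 20 (replace /y 81): {"jh":10,"ka":28,"kkr":{"air":{"dp":6,"m":22,"qjn":13},"bvu":7},"nw":10,"y":81}
After op 21 (remove /kkr/air/dp): {"jh":10,"ka":28,"kkr":{"air":{"m":22,"qjn":13},"bvu":7},"nw":10,"y":81}
After op 22 (replace /nw 65): {"jh":10,"ka":28,"kkr":{"air":{"m":22,"qjn":13},"bvu":7},"nw":65,"y":81}
After op 23 (remove /kkr/air): {"jh":10,"ka":28,"kkr":{"bvu":7},"nw":65,"y":81}
Size at the root: 5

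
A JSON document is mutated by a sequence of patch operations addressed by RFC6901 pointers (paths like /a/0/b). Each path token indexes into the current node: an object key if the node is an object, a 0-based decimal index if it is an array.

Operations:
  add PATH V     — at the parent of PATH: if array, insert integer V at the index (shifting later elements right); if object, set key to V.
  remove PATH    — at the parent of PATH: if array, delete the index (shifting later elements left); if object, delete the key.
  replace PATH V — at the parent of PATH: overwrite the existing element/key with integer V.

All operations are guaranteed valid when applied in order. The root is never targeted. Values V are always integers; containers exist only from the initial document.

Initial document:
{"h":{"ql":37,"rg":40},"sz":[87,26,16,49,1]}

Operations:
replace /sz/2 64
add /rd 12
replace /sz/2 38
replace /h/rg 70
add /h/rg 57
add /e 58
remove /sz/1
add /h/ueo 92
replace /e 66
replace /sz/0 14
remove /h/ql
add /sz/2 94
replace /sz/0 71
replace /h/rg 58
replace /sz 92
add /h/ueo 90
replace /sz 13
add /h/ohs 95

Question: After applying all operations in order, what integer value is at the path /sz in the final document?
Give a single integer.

Answer: 13

Derivation:
After op 1 (replace /sz/2 64): {"h":{"ql":37,"rg":40},"sz":[87,26,64,49,1]}
After op 2 (add /rd 12): {"h":{"ql":37,"rg":40},"rd":12,"sz":[87,26,64,49,1]}
After op 3 (replace /sz/2 38): {"h":{"ql":37,"rg":40},"rd":12,"sz":[87,26,38,49,1]}
After op 4 (replace /h/rg 70): {"h":{"ql":37,"rg":70},"rd":12,"sz":[87,26,38,49,1]}
After op 5 (add /h/rg 57): {"h":{"ql":37,"rg":57},"rd":12,"sz":[87,26,38,49,1]}
After op 6 (add /e 58): {"e":58,"h":{"ql":37,"rg":57},"rd":12,"sz":[87,26,38,49,1]}
After op 7 (remove /sz/1): {"e":58,"h":{"ql":37,"rg":57},"rd":12,"sz":[87,38,49,1]}
After op 8 (add /h/ueo 92): {"e":58,"h":{"ql":37,"rg":57,"ueo":92},"rd":12,"sz":[87,38,49,1]}
After op 9 (replace /e 66): {"e":66,"h":{"ql":37,"rg":57,"ueo":92},"rd":12,"sz":[87,38,49,1]}
After op 10 (replace /sz/0 14): {"e":66,"h":{"ql":37,"rg":57,"ueo":92},"rd":12,"sz":[14,38,49,1]}
After op 11 (remove /h/ql): {"e":66,"h":{"rg":57,"ueo":92},"rd":12,"sz":[14,38,49,1]}
After op 12 (add /sz/2 94): {"e":66,"h":{"rg":57,"ueo":92},"rd":12,"sz":[14,38,94,49,1]}
After op 13 (replace /sz/0 71): {"e":66,"h":{"rg":57,"ueo":92},"rd":12,"sz":[71,38,94,49,1]}
After op 14 (replace /h/rg 58): {"e":66,"h":{"rg":58,"ueo":92},"rd":12,"sz":[71,38,94,49,1]}
After op 15 (replace /sz 92): {"e":66,"h":{"rg":58,"ueo":92},"rd":12,"sz":92}
After op 16 (add /h/ueo 90): {"e":66,"h":{"rg":58,"ueo":90},"rd":12,"sz":92}
After op 17 (replace /sz 13): {"e":66,"h":{"rg":58,"ueo":90},"rd":12,"sz":13}
After op 18 (add /h/ohs 95): {"e":66,"h":{"ohs":95,"rg":58,"ueo":90},"rd":12,"sz":13}
Value at /sz: 13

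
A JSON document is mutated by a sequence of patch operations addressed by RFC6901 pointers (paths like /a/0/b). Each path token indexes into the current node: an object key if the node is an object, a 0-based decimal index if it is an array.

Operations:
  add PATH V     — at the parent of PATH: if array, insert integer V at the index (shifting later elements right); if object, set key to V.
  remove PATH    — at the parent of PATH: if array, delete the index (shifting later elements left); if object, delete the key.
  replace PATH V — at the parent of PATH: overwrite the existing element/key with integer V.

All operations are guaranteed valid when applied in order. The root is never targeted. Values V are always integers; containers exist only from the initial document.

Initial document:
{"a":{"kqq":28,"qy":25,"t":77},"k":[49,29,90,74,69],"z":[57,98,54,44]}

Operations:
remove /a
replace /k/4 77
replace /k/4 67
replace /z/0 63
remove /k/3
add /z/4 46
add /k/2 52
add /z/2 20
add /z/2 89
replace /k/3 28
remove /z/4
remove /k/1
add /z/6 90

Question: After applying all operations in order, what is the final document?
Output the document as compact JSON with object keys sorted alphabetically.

After op 1 (remove /a): {"k":[49,29,90,74,69],"z":[57,98,54,44]}
After op 2 (replace /k/4 77): {"k":[49,29,90,74,77],"z":[57,98,54,44]}
After op 3 (replace /k/4 67): {"k":[49,29,90,74,67],"z":[57,98,54,44]}
After op 4 (replace /z/0 63): {"k":[49,29,90,74,67],"z":[63,98,54,44]}
After op 5 (remove /k/3): {"k":[49,29,90,67],"z":[63,98,54,44]}
After op 6 (add /z/4 46): {"k":[49,29,90,67],"z":[63,98,54,44,46]}
After op 7 (add /k/2 52): {"k":[49,29,52,90,67],"z":[63,98,54,44,46]}
After op 8 (add /z/2 20): {"k":[49,29,52,90,67],"z":[63,98,20,54,44,46]}
After op 9 (add /z/2 89): {"k":[49,29,52,90,67],"z":[63,98,89,20,54,44,46]}
After op 10 (replace /k/3 28): {"k":[49,29,52,28,67],"z":[63,98,89,20,54,44,46]}
After op 11 (remove /z/4): {"k":[49,29,52,28,67],"z":[63,98,89,20,44,46]}
After op 12 (remove /k/1): {"k":[49,52,28,67],"z":[63,98,89,20,44,46]}
After op 13 (add /z/6 90): {"k":[49,52,28,67],"z":[63,98,89,20,44,46,90]}

Answer: {"k":[49,52,28,67],"z":[63,98,89,20,44,46,90]}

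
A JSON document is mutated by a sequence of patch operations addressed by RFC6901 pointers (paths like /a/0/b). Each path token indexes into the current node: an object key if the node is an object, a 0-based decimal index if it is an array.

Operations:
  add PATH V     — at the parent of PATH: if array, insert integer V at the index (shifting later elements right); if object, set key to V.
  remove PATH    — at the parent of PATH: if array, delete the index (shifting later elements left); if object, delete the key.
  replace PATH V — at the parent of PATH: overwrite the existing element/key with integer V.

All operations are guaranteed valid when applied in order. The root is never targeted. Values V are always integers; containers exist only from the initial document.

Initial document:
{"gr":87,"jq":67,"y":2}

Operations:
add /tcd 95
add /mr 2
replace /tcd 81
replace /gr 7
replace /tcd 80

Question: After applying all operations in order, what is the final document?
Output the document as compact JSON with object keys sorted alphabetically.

Answer: {"gr":7,"jq":67,"mr":2,"tcd":80,"y":2}

Derivation:
After op 1 (add /tcd 95): {"gr":87,"jq":67,"tcd":95,"y":2}
After op 2 (add /mr 2): {"gr":87,"jq":67,"mr":2,"tcd":95,"y":2}
After op 3 (replace /tcd 81): {"gr":87,"jq":67,"mr":2,"tcd":81,"y":2}
After op 4 (replace /gr 7): {"gr":7,"jq":67,"mr":2,"tcd":81,"y":2}
After op 5 (replace /tcd 80): {"gr":7,"jq":67,"mr":2,"tcd":80,"y":2}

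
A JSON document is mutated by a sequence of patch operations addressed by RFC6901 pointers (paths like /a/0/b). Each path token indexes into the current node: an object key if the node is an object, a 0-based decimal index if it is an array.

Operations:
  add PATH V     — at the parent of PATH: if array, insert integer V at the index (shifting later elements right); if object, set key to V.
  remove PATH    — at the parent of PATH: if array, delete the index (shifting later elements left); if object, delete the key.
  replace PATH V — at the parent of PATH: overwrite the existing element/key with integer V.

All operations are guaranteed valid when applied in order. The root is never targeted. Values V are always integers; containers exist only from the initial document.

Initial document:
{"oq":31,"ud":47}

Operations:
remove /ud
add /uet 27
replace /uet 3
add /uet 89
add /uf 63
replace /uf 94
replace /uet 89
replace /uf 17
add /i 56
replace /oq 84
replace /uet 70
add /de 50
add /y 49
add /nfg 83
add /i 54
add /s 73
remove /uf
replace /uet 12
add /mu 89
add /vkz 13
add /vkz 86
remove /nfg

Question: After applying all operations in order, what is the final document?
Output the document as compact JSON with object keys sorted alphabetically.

Answer: {"de":50,"i":54,"mu":89,"oq":84,"s":73,"uet":12,"vkz":86,"y":49}

Derivation:
After op 1 (remove /ud): {"oq":31}
After op 2 (add /uet 27): {"oq":31,"uet":27}
After op 3 (replace /uet 3): {"oq":31,"uet":3}
After op 4 (add /uet 89): {"oq":31,"uet":89}
After op 5 (add /uf 63): {"oq":31,"uet":89,"uf":63}
After op 6 (replace /uf 94): {"oq":31,"uet":89,"uf":94}
After op 7 (replace /uet 89): {"oq":31,"uet":89,"uf":94}
After op 8 (replace /uf 17): {"oq":31,"uet":89,"uf":17}
After op 9 (add /i 56): {"i":56,"oq":31,"uet":89,"uf":17}
After op 10 (replace /oq 84): {"i":56,"oq":84,"uet":89,"uf":17}
After op 11 (replace /uet 70): {"i":56,"oq":84,"uet":70,"uf":17}
After op 12 (add /de 50): {"de":50,"i":56,"oq":84,"uet":70,"uf":17}
After op 13 (add /y 49): {"de":50,"i":56,"oq":84,"uet":70,"uf":17,"y":49}
After op 14 (add /nfg 83): {"de":50,"i":56,"nfg":83,"oq":84,"uet":70,"uf":17,"y":49}
After op 15 (add /i 54): {"de":50,"i":54,"nfg":83,"oq":84,"uet":70,"uf":17,"y":49}
After op 16 (add /s 73): {"de":50,"i":54,"nfg":83,"oq":84,"s":73,"uet":70,"uf":17,"y":49}
After op 17 (remove /uf): {"de":50,"i":54,"nfg":83,"oq":84,"s":73,"uet":70,"y":49}
After op 18 (replace /uet 12): {"de":50,"i":54,"nfg":83,"oq":84,"s":73,"uet":12,"y":49}
After op 19 (add /mu 89): {"de":50,"i":54,"mu":89,"nfg":83,"oq":84,"s":73,"uet":12,"y":49}
After op 20 (add /vkz 13): {"de":50,"i":54,"mu":89,"nfg":83,"oq":84,"s":73,"uet":12,"vkz":13,"y":49}
After op 21 (add /vkz 86): {"de":50,"i":54,"mu":89,"nfg":83,"oq":84,"s":73,"uet":12,"vkz":86,"y":49}
After op 22 (remove /nfg): {"de":50,"i":54,"mu":89,"oq":84,"s":73,"uet":12,"vkz":86,"y":49}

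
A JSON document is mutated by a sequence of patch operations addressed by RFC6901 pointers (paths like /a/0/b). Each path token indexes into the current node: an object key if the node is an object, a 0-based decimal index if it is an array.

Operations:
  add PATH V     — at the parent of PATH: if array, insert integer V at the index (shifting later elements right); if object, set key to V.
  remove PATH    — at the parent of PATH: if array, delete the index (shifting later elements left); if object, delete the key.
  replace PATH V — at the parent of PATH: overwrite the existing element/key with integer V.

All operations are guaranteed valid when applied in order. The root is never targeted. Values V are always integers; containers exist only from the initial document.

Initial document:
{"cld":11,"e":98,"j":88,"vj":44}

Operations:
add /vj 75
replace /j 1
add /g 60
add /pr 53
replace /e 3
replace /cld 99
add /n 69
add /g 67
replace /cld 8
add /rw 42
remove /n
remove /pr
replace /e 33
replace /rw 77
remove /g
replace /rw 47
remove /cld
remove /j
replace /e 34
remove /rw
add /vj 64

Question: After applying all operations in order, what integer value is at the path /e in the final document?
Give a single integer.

Answer: 34

Derivation:
After op 1 (add /vj 75): {"cld":11,"e":98,"j":88,"vj":75}
After op 2 (replace /j 1): {"cld":11,"e":98,"j":1,"vj":75}
After op 3 (add /g 60): {"cld":11,"e":98,"g":60,"j":1,"vj":75}
After op 4 (add /pr 53): {"cld":11,"e":98,"g":60,"j":1,"pr":53,"vj":75}
After op 5 (replace /e 3): {"cld":11,"e":3,"g":60,"j":1,"pr":53,"vj":75}
After op 6 (replace /cld 99): {"cld":99,"e":3,"g":60,"j":1,"pr":53,"vj":75}
After op 7 (add /n 69): {"cld":99,"e":3,"g":60,"j":1,"n":69,"pr":53,"vj":75}
After op 8 (add /g 67): {"cld":99,"e":3,"g":67,"j":1,"n":69,"pr":53,"vj":75}
After op 9 (replace /cld 8): {"cld":8,"e":3,"g":67,"j":1,"n":69,"pr":53,"vj":75}
After op 10 (add /rw 42): {"cld":8,"e":3,"g":67,"j":1,"n":69,"pr":53,"rw":42,"vj":75}
After op 11 (remove /n): {"cld":8,"e":3,"g":67,"j":1,"pr":53,"rw":42,"vj":75}
After op 12 (remove /pr): {"cld":8,"e":3,"g":67,"j":1,"rw":42,"vj":75}
After op 13 (replace /e 33): {"cld":8,"e":33,"g":67,"j":1,"rw":42,"vj":75}
After op 14 (replace /rw 77): {"cld":8,"e":33,"g":67,"j":1,"rw":77,"vj":75}
After op 15 (remove /g): {"cld":8,"e":33,"j":1,"rw":77,"vj":75}
After op 16 (replace /rw 47): {"cld":8,"e":33,"j":1,"rw":47,"vj":75}
After op 17 (remove /cld): {"e":33,"j":1,"rw":47,"vj":75}
After op 18 (remove /j): {"e":33,"rw":47,"vj":75}
After op 19 (replace /e 34): {"e":34,"rw":47,"vj":75}
After op 20 (remove /rw): {"e":34,"vj":75}
After op 21 (add /vj 64): {"e":34,"vj":64}
Value at /e: 34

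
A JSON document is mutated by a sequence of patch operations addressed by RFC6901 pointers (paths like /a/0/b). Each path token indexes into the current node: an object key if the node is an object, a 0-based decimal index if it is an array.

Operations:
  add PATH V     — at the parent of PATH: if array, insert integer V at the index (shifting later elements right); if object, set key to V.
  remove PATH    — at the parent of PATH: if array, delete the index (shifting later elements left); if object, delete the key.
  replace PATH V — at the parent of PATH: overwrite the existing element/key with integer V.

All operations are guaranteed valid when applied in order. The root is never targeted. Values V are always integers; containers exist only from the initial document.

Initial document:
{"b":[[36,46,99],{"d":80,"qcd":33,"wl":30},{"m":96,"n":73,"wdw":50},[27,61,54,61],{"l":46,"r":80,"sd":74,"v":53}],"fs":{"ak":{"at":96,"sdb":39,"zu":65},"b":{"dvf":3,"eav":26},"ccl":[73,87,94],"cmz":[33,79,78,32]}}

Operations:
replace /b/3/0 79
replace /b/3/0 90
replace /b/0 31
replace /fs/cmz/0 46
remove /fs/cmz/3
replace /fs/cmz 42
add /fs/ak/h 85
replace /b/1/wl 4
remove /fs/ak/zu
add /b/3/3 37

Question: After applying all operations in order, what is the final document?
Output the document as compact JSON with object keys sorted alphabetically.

After op 1 (replace /b/3/0 79): {"b":[[36,46,99],{"d":80,"qcd":33,"wl":30},{"m":96,"n":73,"wdw":50},[79,61,54,61],{"l":46,"r":80,"sd":74,"v":53}],"fs":{"ak":{"at":96,"sdb":39,"zu":65},"b":{"dvf":3,"eav":26},"ccl":[73,87,94],"cmz":[33,79,78,32]}}
After op 2 (replace /b/3/0 90): {"b":[[36,46,99],{"d":80,"qcd":33,"wl":30},{"m":96,"n":73,"wdw":50},[90,61,54,61],{"l":46,"r":80,"sd":74,"v":53}],"fs":{"ak":{"at":96,"sdb":39,"zu":65},"b":{"dvf":3,"eav":26},"ccl":[73,87,94],"cmz":[33,79,78,32]}}
After op 3 (replace /b/0 31): {"b":[31,{"d":80,"qcd":33,"wl":30},{"m":96,"n":73,"wdw":50},[90,61,54,61],{"l":46,"r":80,"sd":74,"v":53}],"fs":{"ak":{"at":96,"sdb":39,"zu":65},"b":{"dvf":3,"eav":26},"ccl":[73,87,94],"cmz":[33,79,78,32]}}
After op 4 (replace /fs/cmz/0 46): {"b":[31,{"d":80,"qcd":33,"wl":30},{"m":96,"n":73,"wdw":50},[90,61,54,61],{"l":46,"r":80,"sd":74,"v":53}],"fs":{"ak":{"at":96,"sdb":39,"zu":65},"b":{"dvf":3,"eav":26},"ccl":[73,87,94],"cmz":[46,79,78,32]}}
After op 5 (remove /fs/cmz/3): {"b":[31,{"d":80,"qcd":33,"wl":30},{"m":96,"n":73,"wdw":50},[90,61,54,61],{"l":46,"r":80,"sd":74,"v":53}],"fs":{"ak":{"at":96,"sdb":39,"zu":65},"b":{"dvf":3,"eav":26},"ccl":[73,87,94],"cmz":[46,79,78]}}
After op 6 (replace /fs/cmz 42): {"b":[31,{"d":80,"qcd":33,"wl":30},{"m":96,"n":73,"wdw":50},[90,61,54,61],{"l":46,"r":80,"sd":74,"v":53}],"fs":{"ak":{"at":96,"sdb":39,"zu":65},"b":{"dvf":3,"eav":26},"ccl":[73,87,94],"cmz":42}}
After op 7 (add /fs/ak/h 85): {"b":[31,{"d":80,"qcd":33,"wl":30},{"m":96,"n":73,"wdw":50},[90,61,54,61],{"l":46,"r":80,"sd":74,"v":53}],"fs":{"ak":{"at":96,"h":85,"sdb":39,"zu":65},"b":{"dvf":3,"eav":26},"ccl":[73,87,94],"cmz":42}}
After op 8 (replace /b/1/wl 4): {"b":[31,{"d":80,"qcd":33,"wl":4},{"m":96,"n":73,"wdw":50},[90,61,54,61],{"l":46,"r":80,"sd":74,"v":53}],"fs":{"ak":{"at":96,"h":85,"sdb":39,"zu":65},"b":{"dvf":3,"eav":26},"ccl":[73,87,94],"cmz":42}}
After op 9 (remove /fs/ak/zu): {"b":[31,{"d":80,"qcd":33,"wl":4},{"m":96,"n":73,"wdw":50},[90,61,54,61],{"l":46,"r":80,"sd":74,"v":53}],"fs":{"ak":{"at":96,"h":85,"sdb":39},"b":{"dvf":3,"eav":26},"ccl":[73,87,94],"cmz":42}}
After op 10 (add /b/3/3 37): {"b":[31,{"d":80,"qcd":33,"wl":4},{"m":96,"n":73,"wdw":50},[90,61,54,37,61],{"l":46,"r":80,"sd":74,"v":53}],"fs":{"ak":{"at":96,"h":85,"sdb":39},"b":{"dvf":3,"eav":26},"ccl":[73,87,94],"cmz":42}}

Answer: {"b":[31,{"d":80,"qcd":33,"wl":4},{"m":96,"n":73,"wdw":50},[90,61,54,37,61],{"l":46,"r":80,"sd":74,"v":53}],"fs":{"ak":{"at":96,"h":85,"sdb":39},"b":{"dvf":3,"eav":26},"ccl":[73,87,94],"cmz":42}}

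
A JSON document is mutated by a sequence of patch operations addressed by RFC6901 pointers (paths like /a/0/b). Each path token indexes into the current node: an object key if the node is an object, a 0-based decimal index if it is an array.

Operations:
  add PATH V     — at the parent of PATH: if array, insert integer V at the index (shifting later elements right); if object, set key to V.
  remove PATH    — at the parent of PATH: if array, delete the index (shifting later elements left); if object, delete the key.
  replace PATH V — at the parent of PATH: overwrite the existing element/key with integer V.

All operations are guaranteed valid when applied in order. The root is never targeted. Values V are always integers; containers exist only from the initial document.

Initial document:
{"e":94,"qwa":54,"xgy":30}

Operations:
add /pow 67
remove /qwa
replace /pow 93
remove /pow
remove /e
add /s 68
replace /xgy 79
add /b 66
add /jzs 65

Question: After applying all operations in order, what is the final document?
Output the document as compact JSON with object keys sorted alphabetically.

After op 1 (add /pow 67): {"e":94,"pow":67,"qwa":54,"xgy":30}
After op 2 (remove /qwa): {"e":94,"pow":67,"xgy":30}
After op 3 (replace /pow 93): {"e":94,"pow":93,"xgy":30}
After op 4 (remove /pow): {"e":94,"xgy":30}
After op 5 (remove /e): {"xgy":30}
After op 6 (add /s 68): {"s":68,"xgy":30}
After op 7 (replace /xgy 79): {"s":68,"xgy":79}
After op 8 (add /b 66): {"b":66,"s":68,"xgy":79}
After op 9 (add /jzs 65): {"b":66,"jzs":65,"s":68,"xgy":79}

Answer: {"b":66,"jzs":65,"s":68,"xgy":79}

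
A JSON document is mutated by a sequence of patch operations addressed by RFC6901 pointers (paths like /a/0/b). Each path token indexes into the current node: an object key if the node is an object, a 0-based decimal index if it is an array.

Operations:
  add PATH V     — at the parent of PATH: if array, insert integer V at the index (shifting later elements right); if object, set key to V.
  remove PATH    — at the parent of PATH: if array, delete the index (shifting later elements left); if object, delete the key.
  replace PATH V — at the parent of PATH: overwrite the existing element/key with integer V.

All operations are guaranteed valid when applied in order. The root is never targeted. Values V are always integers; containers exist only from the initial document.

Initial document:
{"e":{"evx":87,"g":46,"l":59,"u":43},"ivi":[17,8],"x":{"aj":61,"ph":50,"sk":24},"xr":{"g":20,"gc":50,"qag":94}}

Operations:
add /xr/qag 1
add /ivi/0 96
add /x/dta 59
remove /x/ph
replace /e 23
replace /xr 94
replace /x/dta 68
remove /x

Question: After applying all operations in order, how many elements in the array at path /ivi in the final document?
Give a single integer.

Answer: 3

Derivation:
After op 1 (add /xr/qag 1): {"e":{"evx":87,"g":46,"l":59,"u":43},"ivi":[17,8],"x":{"aj":61,"ph":50,"sk":24},"xr":{"g":20,"gc":50,"qag":1}}
After op 2 (add /ivi/0 96): {"e":{"evx":87,"g":46,"l":59,"u":43},"ivi":[96,17,8],"x":{"aj":61,"ph":50,"sk":24},"xr":{"g":20,"gc":50,"qag":1}}
After op 3 (add /x/dta 59): {"e":{"evx":87,"g":46,"l":59,"u":43},"ivi":[96,17,8],"x":{"aj":61,"dta":59,"ph":50,"sk":24},"xr":{"g":20,"gc":50,"qag":1}}
After op 4 (remove /x/ph): {"e":{"evx":87,"g":46,"l":59,"u":43},"ivi":[96,17,8],"x":{"aj":61,"dta":59,"sk":24},"xr":{"g":20,"gc":50,"qag":1}}
After op 5 (replace /e 23): {"e":23,"ivi":[96,17,8],"x":{"aj":61,"dta":59,"sk":24},"xr":{"g":20,"gc":50,"qag":1}}
After op 6 (replace /xr 94): {"e":23,"ivi":[96,17,8],"x":{"aj":61,"dta":59,"sk":24},"xr":94}
After op 7 (replace /x/dta 68): {"e":23,"ivi":[96,17,8],"x":{"aj":61,"dta":68,"sk":24},"xr":94}
After op 8 (remove /x): {"e":23,"ivi":[96,17,8],"xr":94}
Size at path /ivi: 3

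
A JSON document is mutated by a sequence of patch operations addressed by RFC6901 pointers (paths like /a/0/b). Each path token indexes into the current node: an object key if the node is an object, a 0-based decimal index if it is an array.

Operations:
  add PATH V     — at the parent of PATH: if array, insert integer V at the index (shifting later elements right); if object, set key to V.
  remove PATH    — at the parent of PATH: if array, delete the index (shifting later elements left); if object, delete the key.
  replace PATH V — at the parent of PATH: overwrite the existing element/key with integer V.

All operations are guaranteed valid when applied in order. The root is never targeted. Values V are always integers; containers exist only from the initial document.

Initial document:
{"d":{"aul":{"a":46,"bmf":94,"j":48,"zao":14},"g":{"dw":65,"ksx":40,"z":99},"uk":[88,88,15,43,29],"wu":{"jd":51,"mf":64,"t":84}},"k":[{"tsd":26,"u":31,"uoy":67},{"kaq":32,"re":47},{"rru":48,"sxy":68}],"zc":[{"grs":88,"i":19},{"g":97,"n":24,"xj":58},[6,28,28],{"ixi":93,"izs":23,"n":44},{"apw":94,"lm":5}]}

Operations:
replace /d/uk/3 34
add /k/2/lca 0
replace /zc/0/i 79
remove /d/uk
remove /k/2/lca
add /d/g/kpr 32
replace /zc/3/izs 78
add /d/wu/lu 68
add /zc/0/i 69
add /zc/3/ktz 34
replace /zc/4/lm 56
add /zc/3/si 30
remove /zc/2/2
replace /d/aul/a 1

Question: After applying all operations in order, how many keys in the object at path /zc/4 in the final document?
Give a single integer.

Answer: 2

Derivation:
After op 1 (replace /d/uk/3 34): {"d":{"aul":{"a":46,"bmf":94,"j":48,"zao":14},"g":{"dw":65,"ksx":40,"z":99},"uk":[88,88,15,34,29],"wu":{"jd":51,"mf":64,"t":84}},"k":[{"tsd":26,"u":31,"uoy":67},{"kaq":32,"re":47},{"rru":48,"sxy":68}],"zc":[{"grs":88,"i":19},{"g":97,"n":24,"xj":58},[6,28,28],{"ixi":93,"izs":23,"n":44},{"apw":94,"lm":5}]}
After op 2 (add /k/2/lca 0): {"d":{"aul":{"a":46,"bmf":94,"j":48,"zao":14},"g":{"dw":65,"ksx":40,"z":99},"uk":[88,88,15,34,29],"wu":{"jd":51,"mf":64,"t":84}},"k":[{"tsd":26,"u":31,"uoy":67},{"kaq":32,"re":47},{"lca":0,"rru":48,"sxy":68}],"zc":[{"grs":88,"i":19},{"g":97,"n":24,"xj":58},[6,28,28],{"ixi":93,"izs":23,"n":44},{"apw":94,"lm":5}]}
After op 3 (replace /zc/0/i 79): {"d":{"aul":{"a":46,"bmf":94,"j":48,"zao":14},"g":{"dw":65,"ksx":40,"z":99},"uk":[88,88,15,34,29],"wu":{"jd":51,"mf":64,"t":84}},"k":[{"tsd":26,"u":31,"uoy":67},{"kaq":32,"re":47},{"lca":0,"rru":48,"sxy":68}],"zc":[{"grs":88,"i":79},{"g":97,"n":24,"xj":58},[6,28,28],{"ixi":93,"izs":23,"n":44},{"apw":94,"lm":5}]}
After op 4 (remove /d/uk): {"d":{"aul":{"a":46,"bmf":94,"j":48,"zao":14},"g":{"dw":65,"ksx":40,"z":99},"wu":{"jd":51,"mf":64,"t":84}},"k":[{"tsd":26,"u":31,"uoy":67},{"kaq":32,"re":47},{"lca":0,"rru":48,"sxy":68}],"zc":[{"grs":88,"i":79},{"g":97,"n":24,"xj":58},[6,28,28],{"ixi":93,"izs":23,"n":44},{"apw":94,"lm":5}]}
After op 5 (remove /k/2/lca): {"d":{"aul":{"a":46,"bmf":94,"j":48,"zao":14},"g":{"dw":65,"ksx":40,"z":99},"wu":{"jd":51,"mf":64,"t":84}},"k":[{"tsd":26,"u":31,"uoy":67},{"kaq":32,"re":47},{"rru":48,"sxy":68}],"zc":[{"grs":88,"i":79},{"g":97,"n":24,"xj":58},[6,28,28],{"ixi":93,"izs":23,"n":44},{"apw":94,"lm":5}]}
After op 6 (add /d/g/kpr 32): {"d":{"aul":{"a":46,"bmf":94,"j":48,"zao":14},"g":{"dw":65,"kpr":32,"ksx":40,"z":99},"wu":{"jd":51,"mf":64,"t":84}},"k":[{"tsd":26,"u":31,"uoy":67},{"kaq":32,"re":47},{"rru":48,"sxy":68}],"zc":[{"grs":88,"i":79},{"g":97,"n":24,"xj":58},[6,28,28],{"ixi":93,"izs":23,"n":44},{"apw":94,"lm":5}]}
After op 7 (replace /zc/3/izs 78): {"d":{"aul":{"a":46,"bmf":94,"j":48,"zao":14},"g":{"dw":65,"kpr":32,"ksx":40,"z":99},"wu":{"jd":51,"mf":64,"t":84}},"k":[{"tsd":26,"u":31,"uoy":67},{"kaq":32,"re":47},{"rru":48,"sxy":68}],"zc":[{"grs":88,"i":79},{"g":97,"n":24,"xj":58},[6,28,28],{"ixi":93,"izs":78,"n":44},{"apw":94,"lm":5}]}
After op 8 (add /d/wu/lu 68): {"d":{"aul":{"a":46,"bmf":94,"j":48,"zao":14},"g":{"dw":65,"kpr":32,"ksx":40,"z":99},"wu":{"jd":51,"lu":68,"mf":64,"t":84}},"k":[{"tsd":26,"u":31,"uoy":67},{"kaq":32,"re":47},{"rru":48,"sxy":68}],"zc":[{"grs":88,"i":79},{"g":97,"n":24,"xj":58},[6,28,28],{"ixi":93,"izs":78,"n":44},{"apw":94,"lm":5}]}
After op 9 (add /zc/0/i 69): {"d":{"aul":{"a":46,"bmf":94,"j":48,"zao":14},"g":{"dw":65,"kpr":32,"ksx":40,"z":99},"wu":{"jd":51,"lu":68,"mf":64,"t":84}},"k":[{"tsd":26,"u":31,"uoy":67},{"kaq":32,"re":47},{"rru":48,"sxy":68}],"zc":[{"grs":88,"i":69},{"g":97,"n":24,"xj":58},[6,28,28],{"ixi":93,"izs":78,"n":44},{"apw":94,"lm":5}]}
After op 10 (add /zc/3/ktz 34): {"d":{"aul":{"a":46,"bmf":94,"j":48,"zao":14},"g":{"dw":65,"kpr":32,"ksx":40,"z":99},"wu":{"jd":51,"lu":68,"mf":64,"t":84}},"k":[{"tsd":26,"u":31,"uoy":67},{"kaq":32,"re":47},{"rru":48,"sxy":68}],"zc":[{"grs":88,"i":69},{"g":97,"n":24,"xj":58},[6,28,28],{"ixi":93,"izs":78,"ktz":34,"n":44},{"apw":94,"lm":5}]}
After op 11 (replace /zc/4/lm 56): {"d":{"aul":{"a":46,"bmf":94,"j":48,"zao":14},"g":{"dw":65,"kpr":32,"ksx":40,"z":99},"wu":{"jd":51,"lu":68,"mf":64,"t":84}},"k":[{"tsd":26,"u":31,"uoy":67},{"kaq":32,"re":47},{"rru":48,"sxy":68}],"zc":[{"grs":88,"i":69},{"g":97,"n":24,"xj":58},[6,28,28],{"ixi":93,"izs":78,"ktz":34,"n":44},{"apw":94,"lm":56}]}
After op 12 (add /zc/3/si 30): {"d":{"aul":{"a":46,"bmf":94,"j":48,"zao":14},"g":{"dw":65,"kpr":32,"ksx":40,"z":99},"wu":{"jd":51,"lu":68,"mf":64,"t":84}},"k":[{"tsd":26,"u":31,"uoy":67},{"kaq":32,"re":47},{"rru":48,"sxy":68}],"zc":[{"grs":88,"i":69},{"g":97,"n":24,"xj":58},[6,28,28],{"ixi":93,"izs":78,"ktz":34,"n":44,"si":30},{"apw":94,"lm":56}]}
After op 13 (remove /zc/2/2): {"d":{"aul":{"a":46,"bmf":94,"j":48,"zao":14},"g":{"dw":65,"kpr":32,"ksx":40,"z":99},"wu":{"jd":51,"lu":68,"mf":64,"t":84}},"k":[{"tsd":26,"u":31,"uoy":67},{"kaq":32,"re":47},{"rru":48,"sxy":68}],"zc":[{"grs":88,"i":69},{"g":97,"n":24,"xj":58},[6,28],{"ixi":93,"izs":78,"ktz":34,"n":44,"si":30},{"apw":94,"lm":56}]}
After op 14 (replace /d/aul/a 1): {"d":{"aul":{"a":1,"bmf":94,"j":48,"zao":14},"g":{"dw":65,"kpr":32,"ksx":40,"z":99},"wu":{"jd":51,"lu":68,"mf":64,"t":84}},"k":[{"tsd":26,"u":31,"uoy":67},{"kaq":32,"re":47},{"rru":48,"sxy":68}],"zc":[{"grs":88,"i":69},{"g":97,"n":24,"xj":58},[6,28],{"ixi":93,"izs":78,"ktz":34,"n":44,"si":30},{"apw":94,"lm":56}]}
Size at path /zc/4: 2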